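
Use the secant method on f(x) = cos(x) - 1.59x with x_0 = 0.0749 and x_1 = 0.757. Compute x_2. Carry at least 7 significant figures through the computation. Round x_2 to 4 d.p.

Secant update: x_(k+1) = x_k − f(x_k)·(x_k − x_(k-1))/(f(x_k) − f(x_(k-1))).
f(x_0) = 0.878105, f(x_1) = -0.476730
x_2 = 0.757000 - (-0.476730)·(0.757000 - 0.074900)/(-0.476730 - (0.878105)) = 0.516987; f(x_2) = 0.047302

0.5170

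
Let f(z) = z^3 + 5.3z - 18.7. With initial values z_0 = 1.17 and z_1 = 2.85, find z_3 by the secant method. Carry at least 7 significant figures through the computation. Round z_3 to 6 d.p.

1.945035

f(z_0) = -10.897387, f(z_1) = 19.554125
z_2 = 2.850000 - (19.554125)·(2.850000 - 1.170000)/(19.554125 - (-10.897387)) = 1.771205; f(z_2) = -3.756043
z_3 = 1.771205 - (-3.756043)·(1.771205 - 2.850000)/(-3.756043 - (19.554125)) = 1.945035; f(z_3) = -1.032934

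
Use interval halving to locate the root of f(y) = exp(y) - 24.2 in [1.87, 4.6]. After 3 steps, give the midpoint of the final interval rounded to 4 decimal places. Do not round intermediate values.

3.0644

f(1.870000) = -17.711704, f(4.600000) = 75.284316 (opposite signs)
step 1: m = 3.235000, f(m) = 1.206372 > 0 → root in [1.870000, 3.235000]
step 2: m = 2.552500, f(m) = -11.360838 < 0 → root in [2.552500, 3.235000]
step 3: m = 2.893750, f(m) = -6.139089 < 0 → root in [2.893750, 3.235000]
Midpoint of [2.893750, 3.235000] = 3.064375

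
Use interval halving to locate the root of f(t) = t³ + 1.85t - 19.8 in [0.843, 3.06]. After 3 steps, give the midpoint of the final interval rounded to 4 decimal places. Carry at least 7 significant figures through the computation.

2.3672

f(0.843000) = -17.641373, f(3.060000) = 14.513616 (opposite signs)
step 1: m = 1.951500, f(m) = -8.757726 < 0 → root in [1.951500, 3.060000]
step 2: m = 2.505750, f(m) = 0.568698 > 0 → root in [1.951500, 2.505750]
step 3: m = 2.228625, f(m) = -4.607977 < 0 → root in [2.228625, 2.505750]
Midpoint of [2.228625, 2.505750] = 2.367188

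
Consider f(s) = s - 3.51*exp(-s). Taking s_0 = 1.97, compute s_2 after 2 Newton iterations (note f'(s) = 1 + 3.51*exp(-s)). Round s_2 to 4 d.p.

s_0 = 1.970000: f = 1.480506, f' = 1.489494 → s_1 = 1.970000 - (1.480506)/(1.489494) = 0.976034
s_1 = 0.976034: f = -0.346544, f' = 2.322577 → s_2 = 0.976034 - (-0.346544)/(2.322577) = 1.125240

1.1252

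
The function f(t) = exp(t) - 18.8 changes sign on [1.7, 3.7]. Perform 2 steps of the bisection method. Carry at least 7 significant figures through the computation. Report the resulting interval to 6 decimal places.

f(1.700000) = -13.326053, f(3.700000) = 21.647304 (opposite signs)
step 1: m = 2.700000, f(m) = -3.920268 < 0 → root in [2.700000, 3.700000]
step 2: m = 3.200000, f(m) = 5.732530 > 0 → root in [2.700000, 3.200000]

[2.700000, 3.200000]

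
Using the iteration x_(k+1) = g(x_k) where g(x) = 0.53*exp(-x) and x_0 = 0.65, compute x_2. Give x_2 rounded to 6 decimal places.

0.401896

x_1 = g(0.650000) = 0.276684
x_2 = g(0.276684) = 0.401896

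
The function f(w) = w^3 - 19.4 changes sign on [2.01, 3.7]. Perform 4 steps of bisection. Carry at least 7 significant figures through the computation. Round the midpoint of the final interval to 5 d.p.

f(2.010000) = -11.279399, f(3.700000) = 31.253000 (opposite signs)
step 1: m = 2.855000, f(m) = 3.871176 > 0 → root in [2.010000, 2.855000]
step 2: m = 2.432500, f(m) = -5.006761 < 0 → root in [2.432500, 2.855000]
step 3: m = 2.643750, f(m) = -0.921737 < 0 → root in [2.643750, 2.855000]
step 4: m = 2.749375, f(m) = 1.382699 > 0 → root in [2.643750, 2.749375]
Midpoint of [2.643750, 2.749375] = 2.696562

2.69656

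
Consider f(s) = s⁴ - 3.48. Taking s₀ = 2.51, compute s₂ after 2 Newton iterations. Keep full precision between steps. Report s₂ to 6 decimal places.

f'(s) = 4s³
s_0 = 2.510000: f = 36.211260, f' = 63.253004 → s_1 = 2.510000 - (36.211260)/(63.253004) = 1.937517
s_1 = 1.937517: f = 10.612311, f' = 29.093546 → s_2 = 1.937517 - (10.612311)/(29.093546) = 1.572752

1.572752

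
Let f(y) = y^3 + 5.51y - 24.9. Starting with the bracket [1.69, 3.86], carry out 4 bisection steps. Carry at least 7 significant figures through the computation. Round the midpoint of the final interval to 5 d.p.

2.30031

f(1.690000) = -10.761291, f(3.860000) = 53.881056 (opposite signs)
step 1: m = 2.775000, f(m) = 11.759484 > 0 → root in [1.690000, 2.775000]
step 2: m = 2.232500, f(m) = -1.472019 < 0 → root in [2.232500, 2.775000]
step 3: m = 2.503750, f(m) = 4.591081 > 0 → root in [2.232500, 2.503750]
step 4: m = 2.368125, f(m) = 1.428852 > 0 → root in [2.232500, 2.368125]
Midpoint of [2.232500, 2.368125] = 2.300312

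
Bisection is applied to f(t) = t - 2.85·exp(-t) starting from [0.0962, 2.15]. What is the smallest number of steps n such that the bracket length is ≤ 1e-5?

Initial width b − a = 2.15 − 0.0962 = 2.053800.
After n steps the width is (b−a)/2^n; need (b−a)/2^n ≤ 1e-5.
So n ≥ log₂(2.053800/1e-5) = log₂(205380.0000) ≈ 17.6479.
Hence n = 18.

18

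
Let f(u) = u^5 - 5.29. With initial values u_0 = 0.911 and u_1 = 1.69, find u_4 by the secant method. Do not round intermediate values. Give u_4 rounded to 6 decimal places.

Secant update: u_(k+1) = u_k − f(u_k)·(u_k − u_(k-1))/(f(u_k) − f(u_(k-1))).
f(u_0) = -4.662532, f(u_1) = 8.495849
u_2 = 1.690000 - (8.495849)·(1.690000 - 0.911000)/(8.495849 - (-4.662532)) = 1.187030; f(u_2) = -2.933274
u_3 = 1.187030 - (-2.933274)·(1.187030 - 1.690000)/(-2.933274 - (8.495849)) = 1.316117; f(u_3) = -1.341133
u_4 = 1.316117 - (-1.341133)·(1.316117 - 1.187030)/(-1.341133 - (-2.933274)) = 1.424853; f(u_4) = 0.582860

1.424853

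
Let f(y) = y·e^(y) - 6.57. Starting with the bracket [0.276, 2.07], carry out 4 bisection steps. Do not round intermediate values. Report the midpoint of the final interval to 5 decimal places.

f(0.276000) = -6.206274, f(2.070000) = 9.834384 (opposite signs)
step 1: m = 1.173000, f(m) = -2.779247 < 0 → root in [1.173000, 2.070000]
step 2: m = 1.621500, f(m) = 1.635886 > 0 → root in [1.173000, 1.621500]
step 3: m = 1.397250, f(m) = -0.919432 < 0 → root in [1.397250, 1.621500]
step 4: m = 1.509375, f(m) = 0.258265 > 0 → root in [1.397250, 1.509375]
Midpoint of [1.397250, 1.509375] = 1.453313

1.45331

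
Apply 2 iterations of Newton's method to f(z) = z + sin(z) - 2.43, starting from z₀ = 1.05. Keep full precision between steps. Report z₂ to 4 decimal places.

f'(z) = 1 + cos(z)
z_0 = 1.050000: f = -0.512577, f' = 1.497571 → z_1 = 1.050000 - (-0.512577)/(1.497571) = 1.392272
z_1 = 1.392272: f = -0.053621, f' = 1.177577 → z_2 = 1.392272 - (-0.053621)/(1.177577) = 1.437807

1.4378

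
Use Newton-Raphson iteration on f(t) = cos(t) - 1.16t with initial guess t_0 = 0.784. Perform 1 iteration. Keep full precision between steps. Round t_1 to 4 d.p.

Newton update: t ← t − f(t)/f'(t).
f'(t) = -sin(t) - 1.16
t_0 = 0.784000: f = -0.201345, f' = -1.866117 → t_1 = 0.784000 - (-0.201345)/(-1.866117) = 0.676105

0.6761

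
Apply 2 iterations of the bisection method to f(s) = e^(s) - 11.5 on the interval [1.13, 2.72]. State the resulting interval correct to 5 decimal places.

[2.32250, 2.72000]

f(1.130000) = -8.404343, f(2.720000) = 3.680322 (opposite signs)
step 1: m = 1.925000, f(m) = -4.644851 < 0 → root in [1.925000, 2.720000]
step 2: m = 2.322500, f(m) = -1.298855 < 0 → root in [2.322500, 2.720000]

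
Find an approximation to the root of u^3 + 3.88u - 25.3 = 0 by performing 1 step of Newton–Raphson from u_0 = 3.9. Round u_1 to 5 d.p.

f'(u) = 3u^2 + 3.88
u_0 = 3.900000: f = 49.151000, f' = 49.510000 → u_1 = 3.900000 - (49.151000)/(49.510000) = 2.907251

2.90725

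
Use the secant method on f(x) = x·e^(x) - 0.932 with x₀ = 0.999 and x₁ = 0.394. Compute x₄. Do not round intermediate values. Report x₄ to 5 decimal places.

f(x_0) = 1.780849, f(x_1) = -0.347737
x_2 = 0.394000 - (-0.347737)·(0.394000 - 0.999000)/(-0.347737 - (1.780849)) = 0.492836; f(x_2) = -0.125251
x_3 = 0.492836 - (-0.125251)·(0.492836 - 0.394000)/(-0.125251 - (-0.347737)) = 0.548477; f(x_3) = 0.017202
x_4 = 0.548477 - (0.017202)·(0.548477 - 0.492836)/(0.017202 - (-0.125251)) = 0.541758; f(x_4) = -0.000704

0.54176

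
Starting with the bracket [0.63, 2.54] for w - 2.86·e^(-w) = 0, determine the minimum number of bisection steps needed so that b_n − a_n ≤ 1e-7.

Initial width b − a = 2.54 − 0.63 = 1.910000.
After n steps the width is (b−a)/2^n; need (b−a)/2^n ≤ 1e-7.
So n ≥ log₂(1.910000/1e-7) = log₂(19100000.0000) ≈ 24.1871.
Hence n = 25.

25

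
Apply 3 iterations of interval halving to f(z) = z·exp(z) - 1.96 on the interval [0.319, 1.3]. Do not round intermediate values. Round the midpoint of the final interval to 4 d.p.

f(0.319000) = -1.521135, f(1.300000) = 2.810086 (opposite signs)
step 1: m = 0.809500, f(m) = -0.141228 < 0 → root in [0.809500, 1.300000]
step 2: m = 1.054750, f(m) = 1.068459 > 0 → root in [0.809500, 1.054750]
step 3: m = 0.932125, f(m) = 0.407505 > 0 → root in [0.809500, 0.932125]
Midpoint of [0.809500, 0.932125] = 0.870812

0.8708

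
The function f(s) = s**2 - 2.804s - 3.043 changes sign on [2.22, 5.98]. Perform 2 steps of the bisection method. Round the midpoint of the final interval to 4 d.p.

f(2.220000) = -4.339480, f(5.980000) = 15.949480 (opposite signs)
step 1: m = 4.100000, f(m) = 2.270600 > 0 → root in [2.220000, 4.100000]
step 2: m = 3.160000, f(m) = -1.918040 < 0 → root in [3.160000, 4.100000]
Midpoint of [3.160000, 4.100000] = 3.630000

3.6300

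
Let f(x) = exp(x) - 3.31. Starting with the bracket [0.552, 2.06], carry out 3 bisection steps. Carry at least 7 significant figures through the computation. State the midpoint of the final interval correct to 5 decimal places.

f(0.552000) = -1.573277, f(2.060000) = 4.535970 (opposite signs)
step 1: m = 1.306000, f(m) = 0.381379 > 0 → root in [0.552000, 1.306000]
step 2: m = 0.929000, f(m) = -0.778024 < 0 → root in [0.929000, 1.306000]
step 3: m = 1.117500, f(m) = -0.252798 < 0 → root in [1.117500, 1.306000]
Midpoint of [1.117500, 1.306000] = 1.211750

1.21175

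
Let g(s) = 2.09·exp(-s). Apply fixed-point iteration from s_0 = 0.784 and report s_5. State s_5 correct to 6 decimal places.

s_1 = g(0.784000) = 0.954244
s_2 = g(0.954244) = 0.804866
s_3 = g(0.804866) = 0.934539
s_4 = g(0.934539) = 0.820883
s_5 = g(0.820883) = 0.919690

0.919690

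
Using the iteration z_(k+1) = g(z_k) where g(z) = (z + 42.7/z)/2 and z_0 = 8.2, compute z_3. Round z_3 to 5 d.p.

6.53452

z_1 = g(8.200000) = 6.703659
z_2 = g(6.703659) = 6.536657
z_3 = g(6.536657) = 6.534524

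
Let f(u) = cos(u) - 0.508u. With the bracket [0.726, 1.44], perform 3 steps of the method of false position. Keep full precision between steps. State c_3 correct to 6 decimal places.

f(0.726000) = 0.379028, f(1.440000) = -0.601096
step 1: c = 1.002114, f(c) = 0.029448 > 0 → new bracket [1.002114, 1.440000]
step 2: c = 1.022565, f(c) = 0.001716 > 0 → new bracket [1.022565, 1.440000]
step 3: c = 1.023753, f(c) = 0.000098 > 0 → new bracket [1.023753, 1.440000]

1.023753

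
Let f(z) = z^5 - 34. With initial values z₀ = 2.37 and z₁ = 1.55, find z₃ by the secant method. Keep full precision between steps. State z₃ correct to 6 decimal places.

2.131729

f(z_0) = 40.772470, f(z_1) = -25.053390
z_2 = 1.550000 - (-25.053390)·(1.550000 - 2.370000)/(-25.053390 - (40.772470)) = 1.862093; f(z_2) = -11.612446
z_3 = 1.862093 - (-11.612446)·(1.862093 - 1.550000)/(-11.612446 - (-25.053390)) = 2.131729; f(z_3) = 10.020979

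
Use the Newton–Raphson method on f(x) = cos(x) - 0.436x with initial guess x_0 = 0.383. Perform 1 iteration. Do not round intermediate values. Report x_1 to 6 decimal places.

f'(x) = -sin(x) - 0.436
x_0 = 0.383000: f = 0.760560, f' = -0.809705 → x_1 = 0.383000 - (0.760560)/(-0.809705) = 1.322305

1.322305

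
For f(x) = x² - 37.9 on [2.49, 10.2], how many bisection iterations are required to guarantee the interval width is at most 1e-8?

30

Initial width b − a = 10.2 − 2.49 = 7.710000.
After n steps the width is (b−a)/2^n; need (b−a)/2^n ≤ 1e-8.
So n ≥ log₂(7.710000/1e-8) = log₂(771000000.0000) ≈ 29.5222.
Hence n = 30.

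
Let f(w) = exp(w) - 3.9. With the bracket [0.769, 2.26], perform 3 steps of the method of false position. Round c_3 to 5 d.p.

f(0.769000) = -1.742392, f(2.260000) = 5.683089
step 1: c = 1.118864, f(c) = -0.838626 < 0 → new bracket [1.118864, 2.260000]
step 2: c = 1.265602, f(c) = -0.354773 < 0 → new bracket [1.265602, 2.260000]
step 3: c = 1.324031, f(c) = -0.141458 < 0 → new bracket [1.324031, 2.260000]

1.32403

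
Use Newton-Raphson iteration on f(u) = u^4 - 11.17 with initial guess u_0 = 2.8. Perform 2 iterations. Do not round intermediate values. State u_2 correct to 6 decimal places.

1.923168

Newton update: u ← u − f(u)/f'(u).
f'(u) = 4u^3
u_0 = 2.800000: f = 50.295600, f' = 87.808000 → u_1 = 2.800000 - (50.295600)/(87.808000) = 2.227209
u_1 = 2.227209: f = 13.436179, f' = 44.191946 → u_2 = 2.227209 - (13.436179)/(44.191946) = 1.923168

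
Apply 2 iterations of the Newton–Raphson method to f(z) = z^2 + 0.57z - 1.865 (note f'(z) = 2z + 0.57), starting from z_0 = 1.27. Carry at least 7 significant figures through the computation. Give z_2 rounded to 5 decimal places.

z_0 = 1.270000: f = 0.471800, f' = 3.110000 → z_1 = 1.270000 - (0.471800)/(3.110000) = 1.118296
z_1 = 1.118296: f = 0.023014, f' = 2.806592 → z_2 = 1.118296 - (0.023014)/(2.806592) = 1.110096

1.11010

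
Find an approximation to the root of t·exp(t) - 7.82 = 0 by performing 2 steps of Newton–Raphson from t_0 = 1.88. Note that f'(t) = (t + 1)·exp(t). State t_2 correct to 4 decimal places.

1.5935

t_0 = 1.880000: f = 4.500589, f' = 18.874094 → t_1 = 1.880000 - (4.500589)/(18.874094) = 1.641547
t_1 = 1.641547: f = 0.655551, f' = 13.638701 → t_2 = 1.641547 - (0.655551)/(13.638701) = 1.593481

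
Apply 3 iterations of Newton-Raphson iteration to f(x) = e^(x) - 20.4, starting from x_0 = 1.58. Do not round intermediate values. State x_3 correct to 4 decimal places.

3.3445

f'(x) = e^(x)
x_0 = 1.580000: f = -15.545044, f' = 4.854956 → x_1 = 1.580000 - (-15.545044)/(4.854956) = 4.781892
x_1 = 4.781892: f = 98.929909, f' = 119.329909 → x_2 = 4.781892 - (98.929909)/(119.329909) = 3.952847
x_2 = 3.952847: f = 31.683418, f' = 52.083418 → x_3 = 3.952847 - (31.683418)/(52.083418) = 3.344526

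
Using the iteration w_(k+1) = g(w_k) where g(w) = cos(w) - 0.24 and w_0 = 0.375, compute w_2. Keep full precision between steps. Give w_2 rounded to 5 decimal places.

w_1 = g(0.375000) = 0.690508
w_2 = g(0.690508) = 0.530923

0.53092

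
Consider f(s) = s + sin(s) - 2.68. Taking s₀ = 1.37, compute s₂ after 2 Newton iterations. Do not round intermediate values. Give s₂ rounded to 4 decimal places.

1.6858

f'(s) = 1 + cos(s)
s_0 = 1.370000: f = -0.330092, f' = 1.199450 → s_1 = 1.370000 - (-0.330092)/(1.199450) = 1.645203
s_1 = 1.645203: f = -0.037564, f' = 0.925662 → s_2 = 1.645203 - (-0.037564)/(0.925662) = 1.685784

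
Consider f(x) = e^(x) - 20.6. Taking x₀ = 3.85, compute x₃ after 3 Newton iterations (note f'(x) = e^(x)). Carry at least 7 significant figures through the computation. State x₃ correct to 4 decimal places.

3.0258

x_0 = 3.850000: f = 26.393063, f' = 46.993063 → x_1 = 3.850000 - (26.393063)/(46.993063) = 3.288363
x_1 = 3.288363: f = 6.198946, f' = 26.798946 → x_2 = 3.288363 - (6.198946)/(26.798946) = 3.057050
x_2 = 3.057050: f = 0.664723, f' = 21.264723 → x_3 = 3.057050 - (0.664723)/(21.264723) = 3.025790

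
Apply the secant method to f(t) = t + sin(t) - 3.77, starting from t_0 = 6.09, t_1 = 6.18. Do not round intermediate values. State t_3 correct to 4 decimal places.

4.8486

f(t_0) = 2.128014, f(t_1) = 2.306998
t_2 = 6.180000 - (2.306998)·(6.180000 - 6.090000)/(2.306998 - (2.128014)) = 5.019951; f(t_2) = 0.296876
t_3 = 5.019951 - (0.296876)·(5.019951 - 6.180000)/(0.296876 - (2.306998)) = 4.848622; f(t_3) = 0.087888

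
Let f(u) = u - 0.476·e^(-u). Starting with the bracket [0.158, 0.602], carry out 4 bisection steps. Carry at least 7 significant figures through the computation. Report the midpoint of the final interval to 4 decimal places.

f(0.158000) = -0.248432, f(0.602000) = 0.341288 (opposite signs)
step 1: m = 0.380000, f(m) = 0.054482 > 0 → root in [0.158000, 0.380000]
step 2: m = 0.269000, f(m) = -0.094732 < 0 → root in [0.269000, 0.380000]
step 3: m = 0.324500, f(m) = -0.019595 < 0 → root in [0.324500, 0.380000]
step 4: m = 0.352250, f(m) = 0.017572 > 0 → root in [0.324500, 0.352250]
Midpoint of [0.324500, 0.352250] = 0.338375

0.3384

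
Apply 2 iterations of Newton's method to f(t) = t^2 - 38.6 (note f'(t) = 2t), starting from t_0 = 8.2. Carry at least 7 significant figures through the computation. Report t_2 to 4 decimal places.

t_0 = 8.200000: f = 28.640000, f' = 16.400000 → t_1 = 8.200000 - (28.640000)/(16.400000) = 6.453659
t_1 = 6.453659: f = 3.049709, f' = 12.907317 → t_2 = 6.453659 - (3.049709)/(12.907317) = 6.217381

6.2174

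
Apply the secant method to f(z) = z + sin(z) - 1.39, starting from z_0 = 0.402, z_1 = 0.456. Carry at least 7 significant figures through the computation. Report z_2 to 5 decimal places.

Secant update: z_(k+1) = z_k − f(z_k)·(z_k − z_(k-1))/(f(z_k) − f(z_(k-1))).
f(z_0) = -0.596740, f(z_1) = -0.493640
z_2 = 0.456000 - (-0.493640)·(0.456000 - 0.402000)/(-0.493640 - (-0.596740)) = 0.714549; f(z_2) = -0.020175

0.71455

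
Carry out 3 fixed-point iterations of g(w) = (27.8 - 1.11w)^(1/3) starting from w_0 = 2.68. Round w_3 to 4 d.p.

2.9073

w_1 = g(2.680000) = 2.917187
w_2 = g(2.917187) = 2.906838
w_3 = g(2.906838) = 2.907291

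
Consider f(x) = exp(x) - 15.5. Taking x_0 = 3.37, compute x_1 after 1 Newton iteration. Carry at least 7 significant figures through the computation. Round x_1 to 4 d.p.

f'(x) = exp(x)
x_0 = 3.370000: f = 13.578527, f' = 29.078527 → x_1 = 3.370000 - (13.578527)/(29.078527) = 2.903039

2.9030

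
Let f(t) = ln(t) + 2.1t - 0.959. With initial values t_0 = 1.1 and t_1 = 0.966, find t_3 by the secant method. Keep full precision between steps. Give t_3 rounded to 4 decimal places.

0.6592

f(t_0) = 1.446310, f(t_1) = 1.035009
t_2 = 0.966000 - (1.035009)·(0.966000 - 1.100000)/(1.035009 - (1.446310)) = 0.628799; f(t_2) = -0.102464
t_3 = 0.628799 - (-0.102464)·(0.628799 - 0.966000)/(-0.102464 - (1.035009)) = 0.659175; f(t_3) = 0.008500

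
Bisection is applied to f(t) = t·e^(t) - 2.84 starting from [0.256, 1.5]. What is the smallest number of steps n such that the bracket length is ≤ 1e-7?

Initial width b − a = 1.5 − 0.256 = 1.244000.
After n steps the width is (b−a)/2^n; need (b−a)/2^n ≤ 1e-7.
So n ≥ log₂(1.244000/1e-7) = log₂(12440000.0000) ≈ 23.5685.
Hence n = 24.

24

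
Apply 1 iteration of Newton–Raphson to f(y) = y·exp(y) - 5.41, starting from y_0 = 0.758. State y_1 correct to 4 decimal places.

f'(y) = (y + 1)·exp(y)
y_0 = 0.758000: f = -3.792425, f' = 3.751579 → y_1 = 0.758000 - (-3.792425)/(3.751579) = 1.768888

1.7689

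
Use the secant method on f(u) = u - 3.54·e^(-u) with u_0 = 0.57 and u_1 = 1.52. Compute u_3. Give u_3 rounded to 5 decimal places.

1.13057

Secant update: u_(k+1) = u_k − f(u_k)·(u_k − u_(k-1))/(f(u_k) − f(u_(k-1))).
f(u_0) = -1.431960, f(u_1) = 0.745760
u_2 = 1.520000 - (0.745760)·(1.520000 - 0.570000)/(0.745760 - (-1.431960)) = 1.194673; f(u_2) = 0.122750
u_3 = 1.194673 - (0.122750)·(1.194673 - 1.520000)/(0.122750 - (0.745760)) = 1.130574; f(u_3) = -0.012307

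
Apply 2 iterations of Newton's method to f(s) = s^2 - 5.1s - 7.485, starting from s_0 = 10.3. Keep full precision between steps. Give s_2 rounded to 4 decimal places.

f'(s) = 2s - 5.1
s_0 = 10.300000: f = 46.075000, f' = 15.500000 → s_1 = 10.300000 - (46.075000)/(15.500000) = 7.327419
s_1 = 7.327419: f = 8.836236, f' = 9.554839 → s_2 = 7.327419 - (8.836236)/(9.554839) = 6.402628

6.4026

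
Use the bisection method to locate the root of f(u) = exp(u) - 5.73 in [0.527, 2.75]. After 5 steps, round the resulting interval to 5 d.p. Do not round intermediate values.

[1.70797, 1.77744]

f(0.527000) = -4.036157, f(2.750000) = 9.912632 (opposite signs)
step 1: m = 1.638500, f(m) = -0.582557 < 0 → root in [1.638500, 2.750000]
step 2: m = 2.194250, f(m) = 3.243269 > 0 → root in [1.638500, 2.194250]
step 3: m = 1.916375, f(m) = 1.066277 > 0 → root in [1.638500, 1.916375]
step 4: m = 1.777438, f(m) = 0.184681 > 0 → root in [1.638500, 1.777438]
step 5: m = 1.707969, f(m) = -0.212258 < 0 → root in [1.707969, 1.777438]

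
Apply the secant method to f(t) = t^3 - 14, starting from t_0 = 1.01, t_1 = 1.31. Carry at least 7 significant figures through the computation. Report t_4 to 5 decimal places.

2.07611

f(t_0) = -12.969699, f(t_1) = -11.751909
t_2 = 1.310000 - (-11.751909)·(1.310000 - 1.010000)/(-11.751909 - (-12.969699)) = 4.205058; f(t_2) = 60.355993
t_3 = 4.205058 - (60.355993)·(4.205058 - 1.310000)/(60.355993 - (-11.751909)) = 1.781827; f(t_3) = -8.342864
t_4 = 1.781827 - (-8.342864)·(1.781827 - 4.205058)/(-8.342864 - (60.355993)) = 2.076107; f(t_4) = -5.051523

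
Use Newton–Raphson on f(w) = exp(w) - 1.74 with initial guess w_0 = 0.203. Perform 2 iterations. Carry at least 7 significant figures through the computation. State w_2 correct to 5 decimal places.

0.55624

Newton update: w ← w − f(w)/f'(w).
f'(w) = exp(w)
w_0 = 0.203000: f = -0.514928, f' = 1.225072 → w_1 = 0.203000 - (-0.514928)/(1.225072) = 0.623324
w_1 = 0.623324: f = 0.125118, f' = 1.865118 → w_2 = 0.623324 - (0.125118)/(1.865118) = 0.556241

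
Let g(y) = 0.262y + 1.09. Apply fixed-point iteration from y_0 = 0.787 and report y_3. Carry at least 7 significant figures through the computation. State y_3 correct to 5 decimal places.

y_1 = g(0.787000) = 1.296194
y_2 = g(1.296194) = 1.429603
y_3 = g(1.429603) = 1.464556

1.46456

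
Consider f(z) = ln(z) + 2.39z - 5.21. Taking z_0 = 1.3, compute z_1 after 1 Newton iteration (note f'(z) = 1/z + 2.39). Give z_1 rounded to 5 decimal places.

z_0 = 1.300000: f = -1.840636, f' = 3.159231 → z_1 = 1.300000 - (-1.840636)/(3.159231) = 1.882621

1.88262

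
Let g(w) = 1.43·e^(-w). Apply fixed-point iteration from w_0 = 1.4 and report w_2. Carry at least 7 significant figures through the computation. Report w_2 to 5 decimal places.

1.00505

w_1 = g(1.400000) = 0.352634
w_2 = g(0.352634) = 1.005054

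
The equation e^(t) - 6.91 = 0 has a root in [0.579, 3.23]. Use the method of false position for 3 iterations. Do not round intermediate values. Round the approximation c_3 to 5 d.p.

False-position update: c = (a·f(b) − b·f(a))/(f(b) − f(a)); replace the endpoint whose sign matches f(c).
f(0.579000) = -5.125747, f(3.230000) = 18.369657
step 1: c = 1.157341, f(c) = -3.728538 < 0 → new bracket [1.157341, 3.230000]
step 2: c = 1.507052, f(c) = -2.396593 < 0 → new bracket [1.507052, 3.230000]
step 3: c = 1.705894, f(c) = -1.403692 < 0 → new bracket [1.705894, 3.230000]

1.70589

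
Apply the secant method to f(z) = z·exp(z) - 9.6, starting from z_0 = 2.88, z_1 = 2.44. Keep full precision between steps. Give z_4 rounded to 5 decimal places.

Secant update: z_(k+1) = z_k − f(z_k)·(z_k − z_(k-1))/(f(z_k) − f(z_(k-1))).
f(z_0) = 41.705107, f(z_1) = 18.394219
z_2 = 2.440000 - (18.394219)·(2.440000 - 2.880000)/(18.394219 - (41.705107)) = 2.092804; f(z_2) = 7.367643
z_3 = 2.092804 - (7.367643)·(2.092804 - 2.440000)/(7.367643 - (18.394219)) = 1.860817; f(z_3) = 2.363166
z_4 = 1.860817 - (2.363166)·(1.860817 - 2.092804)/(2.363166 - (7.367643)) = 1.751270; f(z_4) = 0.490675

1.75127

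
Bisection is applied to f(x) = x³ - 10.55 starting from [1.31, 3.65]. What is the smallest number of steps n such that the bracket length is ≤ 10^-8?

Initial width b − a = 3.65 − 1.31 = 2.340000.
After n steps the width is (b−a)/2^n; need (b−a)/2^n ≤ 10^-8.
So n ≥ log₂(2.340000/10^-8) = log₂(234000000.0000) ≈ 27.8019.
Hence n = 28.

28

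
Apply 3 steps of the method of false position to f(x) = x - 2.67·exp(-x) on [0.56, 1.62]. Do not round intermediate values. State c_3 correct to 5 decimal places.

f(0.560000) = -0.965128, f(1.620000) = 1.091610
step 1: c = 1.057407, f(c) = 0.129968 > 0 → new bracket [0.560000, 1.057407]
step 2: c = 0.998374, f(c) = 0.014537 > 0 → new bracket [0.560000, 0.998374]
step 3: c = 0.991869, f(c) = 0.001611 > 0 → new bracket [0.560000, 0.991869]

0.99187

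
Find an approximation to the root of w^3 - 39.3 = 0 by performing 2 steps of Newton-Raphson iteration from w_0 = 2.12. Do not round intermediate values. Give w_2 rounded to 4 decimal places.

3.5847

f'(w) = 3w^2
w_0 = 2.120000: f = -29.771872, f' = 13.483200 → w_1 = 2.120000 - (-29.771872)/(13.483200) = 4.328072
w_1 = 4.328072: f = 41.774323, f' = 56.196613 → w_2 = 4.328072 - (41.774323)/(56.196613) = 3.584712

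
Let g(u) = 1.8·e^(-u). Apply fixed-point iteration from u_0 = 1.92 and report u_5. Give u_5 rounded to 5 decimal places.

u_1 = g(1.920000) = 0.263893
u_2 = g(0.263893) = 1.382501
u_3 = g(1.382501) = 0.451710
u_4 = g(0.451710) = 1.145769
u_5 = g(1.145769) = 0.572363

0.57236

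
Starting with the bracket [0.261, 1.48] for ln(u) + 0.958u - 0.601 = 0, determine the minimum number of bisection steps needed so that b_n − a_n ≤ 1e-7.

24

Initial width b − a = 1.48 − 0.261 = 1.219000.
After n steps the width is (b−a)/2^n; need (b−a)/2^n ≤ 1e-7.
So n ≥ log₂(1.219000/1e-7) = log₂(12190000.0000) ≈ 23.5392.
Hence n = 24.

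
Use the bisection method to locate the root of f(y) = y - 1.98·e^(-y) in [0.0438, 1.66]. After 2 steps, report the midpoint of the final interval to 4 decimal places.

0.6499

f(0.043800) = -1.851348, f(1.660000) = 1.283525 (opposite signs)
step 1: m = 0.851900, f(m) = 0.007225 > 0 → root in [0.043800, 0.851900]
step 2: m = 0.447850, f(m) = -0.817371 < 0 → root in [0.447850, 0.851900]
Midpoint of [0.447850, 0.851900] = 0.649875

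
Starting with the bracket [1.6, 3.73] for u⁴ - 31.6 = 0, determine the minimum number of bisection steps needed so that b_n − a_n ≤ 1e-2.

8

Initial width b − a = 3.73 − 1.6 = 2.130000.
After n steps the width is (b−a)/2^n; need (b−a)/2^n ≤ 1e-2.
So n ≥ log₂(2.130000/1e-2) = log₂(213.0000) ≈ 7.7347.
Hence n = 8.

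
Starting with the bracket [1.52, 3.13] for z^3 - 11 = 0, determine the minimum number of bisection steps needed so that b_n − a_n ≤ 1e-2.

Initial width b − a = 3.13 − 1.52 = 1.610000.
After n steps the width is (b−a)/2^n; need (b−a)/2^n ≤ 1e-2.
So n ≥ log₂(1.610000/1e-2) = log₂(161.0000) ≈ 7.3309.
Hence n = 8.

8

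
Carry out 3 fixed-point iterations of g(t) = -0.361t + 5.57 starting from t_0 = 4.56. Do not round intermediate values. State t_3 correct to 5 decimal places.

t_1 = g(4.560000) = 3.923840
t_2 = g(3.923840) = 4.153494
t_3 = g(4.153494) = 4.070589

4.07059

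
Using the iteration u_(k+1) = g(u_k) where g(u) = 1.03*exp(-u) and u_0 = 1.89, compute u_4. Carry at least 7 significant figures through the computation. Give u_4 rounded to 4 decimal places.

u_1 = g(1.890000) = 0.155604
u_2 = g(0.155604) = 0.881575
u_3 = g(0.881575) = 0.426554
u_4 = g(0.426554) = 0.672337

0.6723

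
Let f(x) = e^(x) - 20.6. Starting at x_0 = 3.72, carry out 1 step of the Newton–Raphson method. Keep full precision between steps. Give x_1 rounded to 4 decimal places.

3.2192

f'(x) = e^(x)
x_0 = 3.720000: f = 20.664394, f' = 41.264394 → x_1 = 3.720000 - (20.664394)/(41.264394) = 3.219220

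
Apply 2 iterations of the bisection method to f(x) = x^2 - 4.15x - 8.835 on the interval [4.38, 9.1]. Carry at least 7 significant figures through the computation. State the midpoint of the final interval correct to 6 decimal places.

6.150000

f(4.380000) = -7.827600, f(9.100000) = 36.210000 (opposite signs)
step 1: m = 6.740000, f(m) = 8.621600 > 0 → root in [4.380000, 6.740000]
step 2: m = 5.560000, f(m) = -0.995400 < 0 → root in [5.560000, 6.740000]
Midpoint of [5.560000, 6.740000] = 6.150000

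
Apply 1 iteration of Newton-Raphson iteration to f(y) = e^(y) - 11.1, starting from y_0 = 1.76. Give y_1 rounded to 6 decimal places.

Newton update: y ← y − f(y)/f'(y).
f'(y) = e^(y)
y_0 = 1.760000: f = -5.287563, f' = 5.812437 → y_1 = 1.760000 - (-5.287563)/(5.812437) = 2.669698

2.669698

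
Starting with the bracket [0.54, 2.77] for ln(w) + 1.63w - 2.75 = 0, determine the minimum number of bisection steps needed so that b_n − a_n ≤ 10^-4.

15

Initial width b − a = 2.77 − 0.54 = 2.230000.
After n steps the width is (b−a)/2^n; need (b−a)/2^n ≤ 10^-4.
So n ≥ log₂(2.230000/10^-4) = log₂(22300.0000) ≈ 14.4448.
Hence n = 15.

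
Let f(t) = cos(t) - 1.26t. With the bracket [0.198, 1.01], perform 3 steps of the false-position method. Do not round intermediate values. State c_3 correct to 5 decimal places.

0.63751

f(0.198000) = 0.730982, f(1.010000) = -0.740739
step 1: c = 0.601308, f(c) = 0.066948 > 0 → new bracket [0.601308, 1.010000]
step 2: c = 0.635184, f(c) = 0.004631 > 0 → new bracket [0.635184, 1.010000]
step 3: c = 0.637513, f(c) = 0.000313 > 0 → new bracket [0.637513, 1.010000]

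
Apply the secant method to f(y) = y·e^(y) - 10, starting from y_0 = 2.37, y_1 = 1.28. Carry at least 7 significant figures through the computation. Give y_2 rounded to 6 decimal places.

f(y_0) = 15.352820, f(y_1) = -5.396301
y_2 = 1.280000 - (-5.396301)·(1.280000 - 2.370000)/(-5.396301 - (15.352820)) = 1.563480; f(y_2) = -2.533736

1.563480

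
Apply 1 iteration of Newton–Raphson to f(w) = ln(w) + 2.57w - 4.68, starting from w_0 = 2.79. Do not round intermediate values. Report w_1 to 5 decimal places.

f'(w) = 1/w + 2.57
w_0 = 2.790000: f = 3.516342, f' = 2.928423 → w_1 = 2.790000 - (3.516342)/(2.928423) = 1.589237

1.58924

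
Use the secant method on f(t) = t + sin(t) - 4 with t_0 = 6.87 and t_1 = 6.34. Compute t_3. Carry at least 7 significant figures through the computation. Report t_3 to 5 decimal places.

f(t_0) = 3.423711, f(t_1) = 2.396784
t_2 = 6.340000 - (2.396784)·(6.340000 - 6.870000)/(2.396784 - (3.423711)) = 5.103013; f(t_2) = 0.178341
t_3 = 5.103013 - (0.178341)·(5.103013 - 6.340000)/(0.178341 - (2.396784)) = 5.003571; f(t_3) = 0.045666

5.00357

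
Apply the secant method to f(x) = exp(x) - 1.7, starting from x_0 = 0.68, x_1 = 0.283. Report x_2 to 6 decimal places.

f(x_0) = 0.273878, f(x_1) = -0.372895
x_2 = 0.283000 - (-0.372895)·(0.283000 - 0.680000)/(-0.372895 - (0.273878)) = 0.511889; f(x_2) = -0.031560

0.511889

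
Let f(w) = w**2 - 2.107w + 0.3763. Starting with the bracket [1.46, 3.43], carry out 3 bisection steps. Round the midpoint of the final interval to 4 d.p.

f(1.460000) = -0.568320, f(3.430000) = 4.914190 (opposite signs)
step 1: m = 2.445000, f(m) = 1.202710 > 0 → root in [1.460000, 2.445000]
step 2: m = 1.952500, f(m) = 0.074639 > 0 → root in [1.460000, 1.952500]
step 3: m = 1.706250, f(m) = -0.307480 < 0 → root in [1.706250, 1.952500]
Midpoint of [1.706250, 1.952500] = 1.829375

1.8294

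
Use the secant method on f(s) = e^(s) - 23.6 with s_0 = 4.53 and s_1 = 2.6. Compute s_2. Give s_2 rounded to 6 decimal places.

Secant update: s_(k+1) = s_k − f(s_k)·(s_k − s_(k-1))/(f(s_k) − f(s_(k-1))).
f(s_0) = 69.158561, f(s_1) = -10.136262
s_2 = 2.600000 - (-10.136262)·(2.600000 - 4.530000)/(-10.136262 - (69.158561)) = 2.846712; f(s_2) = -6.368967

2.846712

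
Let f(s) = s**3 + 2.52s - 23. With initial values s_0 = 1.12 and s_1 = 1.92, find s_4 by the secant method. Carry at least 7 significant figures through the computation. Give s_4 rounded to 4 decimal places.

2.5305

f(s_0) = -18.772672, f(s_1) = -11.083712
s_2 = 1.920000 - (-11.083712)·(1.920000 - 1.120000)/(-11.083712 - (-18.772672)) = 3.073208; f(s_2) = 13.769725
s_3 = 3.073208 - (13.769725)·(3.073208 - 1.920000)/(13.769725 - (-11.083712)) = 2.434288; f(s_3) = -2.440592
s_4 = 2.434288 - (-2.440592)·(2.434288 - 3.073208)/(-2.440592 - (13.769725)) = 2.530482; f(s_4) = -0.419640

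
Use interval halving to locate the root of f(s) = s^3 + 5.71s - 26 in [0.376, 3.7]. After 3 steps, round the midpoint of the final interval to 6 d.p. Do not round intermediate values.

2.245750

f(0.376000) = -23.799883, f(3.700000) = 45.780000 (opposite signs)
step 1: m = 2.038000, f(m) = -5.898301 < 0 → root in [2.038000, 3.700000]
step 2: m = 2.869000, f(m) = 13.997191 > 0 → root in [2.038000, 2.869000]
step 3: m = 2.453500, f(m) = 2.778726 > 0 → root in [2.038000, 2.453500]
Midpoint of [2.038000, 2.453500] = 2.245750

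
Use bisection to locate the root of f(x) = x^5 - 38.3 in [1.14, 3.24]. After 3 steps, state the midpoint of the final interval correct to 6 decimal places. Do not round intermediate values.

f(1.140000) = -36.374585, f(3.240000) = 318.746723 (opposite signs)
step 1: m = 2.190000, f(m) = 12.075640 > 0 → root in [1.140000, 2.190000]
step 2: m = 1.665000, f(m) = -25.504090 < 0 → root in [1.665000, 2.190000]
step 3: m = 1.927500, f(m) = -11.694469 < 0 → root in [1.927500, 2.190000]
Midpoint of [1.927500, 2.190000] = 2.058750

2.058750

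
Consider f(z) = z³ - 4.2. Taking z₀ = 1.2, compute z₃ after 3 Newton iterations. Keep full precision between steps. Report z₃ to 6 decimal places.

1.613545

f'(z) = 3z²
z_0 = 1.200000: f = -2.472000, f' = 4.320000 → z_1 = 1.200000 - (-2.472000)/(4.320000) = 1.772222
z_1 = 1.772222: f = 1.366145, f' = 9.422315 → z_2 = 1.772222 - (1.366145)/(9.422315) = 1.627232
z_2 = 1.627232: f = 0.108720, f' = 7.943650 → z_3 = 1.627232 - (0.108720)/(7.943650) = 1.613545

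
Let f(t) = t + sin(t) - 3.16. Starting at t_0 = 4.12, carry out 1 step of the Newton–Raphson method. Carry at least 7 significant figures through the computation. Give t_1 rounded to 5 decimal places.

Newton update: t ← t − f(t)/f'(t).
f'(t) = 1 + cos(t)
t_0 = 4.120000: f = 0.130391, f' = 0.441655 → t_1 = 4.120000 - (0.130391)/(0.441655) = 3.824768

3.82477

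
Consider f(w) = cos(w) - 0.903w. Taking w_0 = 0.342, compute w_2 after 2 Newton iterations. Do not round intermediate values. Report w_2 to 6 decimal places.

f'(w) = -sin(w) - 0.903
w_0 = 0.342000: f = 0.633260, f' = -1.238372 → w_1 = 0.342000 - (0.633260)/(-1.238372) = 0.853365
w_1 = 0.853365: f = -0.113137, f' = -1.656497 → w_2 = 0.853365 - (-0.113137)/(-1.656497) = 0.785066

0.785066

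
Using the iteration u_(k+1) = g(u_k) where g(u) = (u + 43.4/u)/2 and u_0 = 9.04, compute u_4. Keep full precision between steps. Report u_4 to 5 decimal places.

u_1 = g(9.040000) = 6.920442
u_2 = g(6.920442) = 6.595859
u_3 = g(6.595859) = 6.587872
u_4 = g(6.587872) = 6.587868

6.58787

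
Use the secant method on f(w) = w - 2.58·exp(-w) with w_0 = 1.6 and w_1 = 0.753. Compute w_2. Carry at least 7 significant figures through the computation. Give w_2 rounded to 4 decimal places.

f(w_0) = 1.079107, f(w_1) = -0.462055
w_2 = 0.753000 - (-0.462055)·(0.753000 - 1.600000)/(-0.462055 - (1.079107)) = 1.006939; f(w_2) = 0.064373

1.0069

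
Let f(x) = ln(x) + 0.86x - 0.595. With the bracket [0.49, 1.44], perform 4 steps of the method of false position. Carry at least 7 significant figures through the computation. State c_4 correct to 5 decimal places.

0.86332

f(0.490000) = -0.886950, f(1.440000) = 1.008043
step 1: c = 0.934647, f(c) = 0.141209 > 0 → new bracket [0.490000, 0.934647]
step 2: c = 0.873578, f(c) = 0.021119 > 0 → new bracket [0.490000, 0.873578]
step 3: c = 0.864657, f(c) = 0.003183 > 0 → new bracket [0.490000, 0.864657]
step 4: c = 0.863317, f(c) = 0.000480 > 0 → new bracket [0.490000, 0.863317]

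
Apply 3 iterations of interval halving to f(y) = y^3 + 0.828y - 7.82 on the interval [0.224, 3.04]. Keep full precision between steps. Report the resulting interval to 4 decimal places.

f(0.224000) = -7.623289, f(3.040000) = 22.791584 (opposite signs)
step 1: m = 1.632000, f(m) = -2.121996 < 0 → root in [1.632000, 3.040000]
step 2: m = 2.336000, f(m) = 6.861517 > 0 → root in [1.632000, 2.336000]
step 3: m = 1.984000, f(m) = 1.632284 > 0 → root in [1.632000, 1.984000]

[1.6320, 1.9840]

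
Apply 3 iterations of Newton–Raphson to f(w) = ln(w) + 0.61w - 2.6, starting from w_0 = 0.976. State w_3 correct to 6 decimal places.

2.659041

f'(w) = 1/w + 0.61
w_0 = 0.976000: f = -2.028933, f' = 1.634590 → w_1 = 0.976000 - (-2.028933)/(1.634590) = 2.217249
w_1 = 2.217249: f = -0.451211, f' = 1.061009 → w_2 = 2.217249 - (-0.451211)/(1.061009) = 2.642515
w_2 = 2.642515: f = -0.016335, f' = 0.988427 → w_3 = 2.642515 - (-0.016335)/(0.988427) = 2.659041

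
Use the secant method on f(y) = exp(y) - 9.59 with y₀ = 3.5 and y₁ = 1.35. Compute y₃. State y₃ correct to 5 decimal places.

2.54501

f(y_0) = 23.525452, f(y_1) = -5.732574
y_2 = 1.350000 - (-5.732574)·(1.350000 - 3.500000)/(-5.732574 - (23.525452)) = 1.771253; f(y_2) = -3.711785
y_3 = 1.771253 - (-3.711785)·(1.771253 - 1.350000)/(-3.711785 - (-5.732574)) = 2.545011; f(y_3) = 3.153364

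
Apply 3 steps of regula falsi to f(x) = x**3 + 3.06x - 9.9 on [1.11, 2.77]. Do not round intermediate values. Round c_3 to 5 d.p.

1.64891

f(1.110000) = -5.135769, f(2.770000) = 19.830133
step 1: c = 1.451481, f(c) = -2.400494 < 0 → new bracket [1.451481, 2.770000]
step 2: c = 1.593856, f(c) = -0.973802 < 0 → new bracket [1.593856, 2.770000]
step 3: c = 1.648910, f(c) = -0.371108 < 0 → new bracket [1.648910, 2.770000]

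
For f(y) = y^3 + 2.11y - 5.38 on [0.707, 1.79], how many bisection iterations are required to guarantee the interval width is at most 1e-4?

Initial width b − a = 1.79 − 0.707 = 1.083000.
After n steps the width is (b−a)/2^n; need (b−a)/2^n ≤ 1e-4.
So n ≥ log₂(1.083000/1e-4) = log₂(10830.0000) ≈ 13.4027.
Hence n = 14.

14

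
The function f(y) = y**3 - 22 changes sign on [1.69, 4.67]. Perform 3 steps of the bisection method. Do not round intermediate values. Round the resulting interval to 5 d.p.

f(1.690000) = -17.173191, f(4.670000) = 79.847563 (opposite signs)
step 1: m = 3.180000, f(m) = 10.157432 > 0 → root in [1.690000, 3.180000]
step 2: m = 2.435000, f(m) = -7.562337 < 0 → root in [2.435000, 3.180000]
step 3: m = 2.807500, f(m) = 0.128873 > 0 → root in [2.435000, 2.807500]

[2.43500, 2.80750]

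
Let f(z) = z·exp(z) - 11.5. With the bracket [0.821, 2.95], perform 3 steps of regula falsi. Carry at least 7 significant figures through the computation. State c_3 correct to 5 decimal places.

f(0.821000) = -9.634055, f(2.950000) = 44.862563
step 1: c = 1.197370, f(c) = -7.535032 < 0 → new bracket [1.197370, 2.950000]
step 2: c = 1.449407, f(c) = -5.324675 < 0 → new bracket [1.449407, 2.950000]
step 3: c = 1.608614, f(c) = -3.463552 < 0 → new bracket [1.608614, 2.950000]

1.60861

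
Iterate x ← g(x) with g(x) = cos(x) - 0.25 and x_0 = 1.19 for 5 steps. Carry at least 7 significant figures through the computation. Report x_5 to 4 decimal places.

0.5557

x_1 = g(1.190000) = 0.121660
x_2 = g(0.121660) = 0.742609
x_3 = g(0.742609) = 0.486707
x_4 = g(0.486707) = 0.633878
x_5 = g(0.633878) = 0.555737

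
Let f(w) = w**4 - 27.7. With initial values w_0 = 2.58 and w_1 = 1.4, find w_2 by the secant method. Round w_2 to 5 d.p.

2.09572

Secant update: w_(k+1) = w_k − f(w_k)·(w_k − w_(k-1))/(f(w_k) − f(w_(k-1))).
f(w_0) = 16.607661, f(w_1) = -23.858400
w_2 = 1.400000 - (-23.858400)·(1.400000 - 2.580000)/(-23.858400 - (16.607661)) = 2.095717; f(w_2) = -8.410088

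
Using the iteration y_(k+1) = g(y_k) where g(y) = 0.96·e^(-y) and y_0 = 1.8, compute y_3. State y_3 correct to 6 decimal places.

y_1 = g(1.800000) = 0.158687
y_2 = g(0.158687) = 0.819133
y_3 = g(0.819133) = 0.423181

0.423181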